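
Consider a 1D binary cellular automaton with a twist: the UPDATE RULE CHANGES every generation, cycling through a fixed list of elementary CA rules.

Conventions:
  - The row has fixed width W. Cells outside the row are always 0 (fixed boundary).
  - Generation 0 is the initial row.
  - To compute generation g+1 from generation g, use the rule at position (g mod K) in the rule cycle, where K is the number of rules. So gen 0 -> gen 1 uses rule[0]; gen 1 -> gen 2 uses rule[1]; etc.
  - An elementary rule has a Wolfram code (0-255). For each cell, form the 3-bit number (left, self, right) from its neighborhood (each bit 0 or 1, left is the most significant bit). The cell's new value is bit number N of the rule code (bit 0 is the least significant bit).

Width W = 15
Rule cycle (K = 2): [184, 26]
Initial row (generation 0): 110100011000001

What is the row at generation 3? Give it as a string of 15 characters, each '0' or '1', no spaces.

Gen 0: 110100011000001
Gen 1 (rule 184): 101010010100000
Gen 2 (rule 26): 000001100010000
Gen 3 (rule 184): 000001010001000

Answer: 000001010001000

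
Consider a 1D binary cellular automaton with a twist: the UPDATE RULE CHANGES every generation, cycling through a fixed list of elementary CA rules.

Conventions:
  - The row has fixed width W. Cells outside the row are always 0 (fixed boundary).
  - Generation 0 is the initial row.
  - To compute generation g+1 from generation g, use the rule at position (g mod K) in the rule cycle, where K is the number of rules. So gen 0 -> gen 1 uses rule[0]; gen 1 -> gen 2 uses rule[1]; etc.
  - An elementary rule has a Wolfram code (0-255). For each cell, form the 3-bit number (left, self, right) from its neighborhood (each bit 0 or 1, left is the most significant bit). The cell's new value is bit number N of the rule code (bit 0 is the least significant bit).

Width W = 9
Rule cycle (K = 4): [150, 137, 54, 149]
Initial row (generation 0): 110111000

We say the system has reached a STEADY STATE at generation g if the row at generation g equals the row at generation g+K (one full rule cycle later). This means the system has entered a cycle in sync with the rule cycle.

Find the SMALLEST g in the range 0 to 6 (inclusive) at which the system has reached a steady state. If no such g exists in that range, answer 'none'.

Answer: 0

Derivation:
Gen 0: 110111000
Gen 1 (rule 150): 000010100
Gen 2 (rule 137): 111000001
Gen 3 (rule 54): 000100011
Gen 4 (rule 149): 110111000
Gen 5 (rule 150): 000010100
Gen 6 (rule 137): 111000001
Gen 7 (rule 54): 000100011
Gen 8 (rule 149): 110111000
Gen 9 (rule 150): 000010100
Gen 10 (rule 137): 111000001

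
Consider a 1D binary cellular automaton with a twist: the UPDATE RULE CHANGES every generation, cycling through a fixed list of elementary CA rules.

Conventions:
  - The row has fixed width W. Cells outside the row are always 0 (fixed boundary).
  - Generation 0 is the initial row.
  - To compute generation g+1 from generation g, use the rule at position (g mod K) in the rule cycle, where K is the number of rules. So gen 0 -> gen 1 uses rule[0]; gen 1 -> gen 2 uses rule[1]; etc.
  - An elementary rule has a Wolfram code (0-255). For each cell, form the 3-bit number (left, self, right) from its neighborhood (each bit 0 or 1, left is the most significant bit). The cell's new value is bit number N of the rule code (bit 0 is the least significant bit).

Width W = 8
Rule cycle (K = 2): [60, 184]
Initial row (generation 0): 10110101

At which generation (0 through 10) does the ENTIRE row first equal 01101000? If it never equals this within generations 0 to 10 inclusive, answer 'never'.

Answer: 4

Derivation:
Gen 0: 10110101
Gen 1 (rule 60): 11101111
Gen 2 (rule 184): 11011110
Gen 3 (rule 60): 10110001
Gen 4 (rule 184): 01101000
Gen 5 (rule 60): 01011100
Gen 6 (rule 184): 00111010
Gen 7 (rule 60): 00100111
Gen 8 (rule 184): 00010110
Gen 9 (rule 60): 00011101
Gen 10 (rule 184): 00011010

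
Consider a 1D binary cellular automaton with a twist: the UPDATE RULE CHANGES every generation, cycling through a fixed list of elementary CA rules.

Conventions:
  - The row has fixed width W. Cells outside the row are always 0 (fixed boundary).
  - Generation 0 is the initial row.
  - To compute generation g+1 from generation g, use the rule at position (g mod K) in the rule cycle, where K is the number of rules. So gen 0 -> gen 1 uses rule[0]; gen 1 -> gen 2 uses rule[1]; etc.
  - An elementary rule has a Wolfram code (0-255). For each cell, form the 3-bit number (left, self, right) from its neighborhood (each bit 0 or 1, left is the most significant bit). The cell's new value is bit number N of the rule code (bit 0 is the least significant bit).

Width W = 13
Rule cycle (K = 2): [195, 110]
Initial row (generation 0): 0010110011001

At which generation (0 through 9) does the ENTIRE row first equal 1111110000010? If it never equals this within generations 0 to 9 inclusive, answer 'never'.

Answer: 4

Derivation:
Gen 0: 0010110011001
Gen 1 (rule 195): 1100010101010
Gen 2 (rule 110): 1100111111110
Gen 3 (rule 195): 0101011111110
Gen 4 (rule 110): 1111110000010
Gen 5 (rule 195): 0111110111100
Gen 6 (rule 110): 1100011100100
Gen 7 (rule 195): 0101101101001
Gen 8 (rule 110): 1111111111011
Gen 9 (rule 195): 0111111111001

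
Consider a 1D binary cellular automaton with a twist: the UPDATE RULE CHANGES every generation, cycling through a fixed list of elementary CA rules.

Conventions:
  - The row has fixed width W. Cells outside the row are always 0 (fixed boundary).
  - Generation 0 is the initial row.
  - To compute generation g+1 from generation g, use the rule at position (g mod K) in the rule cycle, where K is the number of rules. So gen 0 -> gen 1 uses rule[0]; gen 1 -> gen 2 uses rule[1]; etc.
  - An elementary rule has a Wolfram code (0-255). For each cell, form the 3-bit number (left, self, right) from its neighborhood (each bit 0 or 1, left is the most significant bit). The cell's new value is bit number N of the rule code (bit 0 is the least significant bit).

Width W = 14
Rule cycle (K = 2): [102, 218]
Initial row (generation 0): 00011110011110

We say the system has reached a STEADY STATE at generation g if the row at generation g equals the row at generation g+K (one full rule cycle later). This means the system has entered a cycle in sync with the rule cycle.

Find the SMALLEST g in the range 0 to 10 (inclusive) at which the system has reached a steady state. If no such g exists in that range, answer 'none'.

Gen 0: 00011110011110
Gen 1 (rule 102): 00100010100010
Gen 2 (rule 218): 01010100010101
Gen 3 (rule 102): 11111100111111
Gen 4 (rule 218): 11111111111111
Gen 5 (rule 102): 00000000000001
Gen 6 (rule 218): 00000000000010
Gen 7 (rule 102): 00000000000110
Gen 8 (rule 218): 00000000001111
Gen 9 (rule 102): 00000000010001
Gen 10 (rule 218): 00000000101010
Gen 11 (rule 102): 00000001111110
Gen 12 (rule 218): 00000011111111

Answer: none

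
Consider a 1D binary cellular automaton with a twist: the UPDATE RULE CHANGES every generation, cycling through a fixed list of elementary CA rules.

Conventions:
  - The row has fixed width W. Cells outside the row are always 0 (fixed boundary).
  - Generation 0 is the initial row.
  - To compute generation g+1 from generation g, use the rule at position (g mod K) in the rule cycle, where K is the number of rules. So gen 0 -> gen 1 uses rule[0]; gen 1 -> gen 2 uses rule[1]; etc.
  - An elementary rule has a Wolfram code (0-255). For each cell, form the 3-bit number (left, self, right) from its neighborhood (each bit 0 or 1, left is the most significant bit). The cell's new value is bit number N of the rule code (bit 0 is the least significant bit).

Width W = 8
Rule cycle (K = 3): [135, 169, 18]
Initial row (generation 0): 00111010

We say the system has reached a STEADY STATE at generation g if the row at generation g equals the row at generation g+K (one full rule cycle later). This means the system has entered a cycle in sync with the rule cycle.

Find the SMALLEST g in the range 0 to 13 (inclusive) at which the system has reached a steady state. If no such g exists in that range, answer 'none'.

Gen 0: 00111010
Gen 1 (rule 135): 11010010
Gen 2 (rule 169): 10100000
Gen 3 (rule 18): 00010000
Gen 4 (rule 135): 11110111
Gen 5 (rule 169): 11101110
Gen 6 (rule 18): 00000001
Gen 7 (rule 135): 11111111
Gen 8 (rule 169): 11111110
Gen 9 (rule 18): 00000001
Gen 10 (rule 135): 11111111
Gen 11 (rule 169): 11111110
Gen 12 (rule 18): 00000001
Gen 13 (rule 135): 11111111
Gen 14 (rule 169): 11111110
Gen 15 (rule 18): 00000001
Gen 16 (rule 135): 11111111

Answer: 6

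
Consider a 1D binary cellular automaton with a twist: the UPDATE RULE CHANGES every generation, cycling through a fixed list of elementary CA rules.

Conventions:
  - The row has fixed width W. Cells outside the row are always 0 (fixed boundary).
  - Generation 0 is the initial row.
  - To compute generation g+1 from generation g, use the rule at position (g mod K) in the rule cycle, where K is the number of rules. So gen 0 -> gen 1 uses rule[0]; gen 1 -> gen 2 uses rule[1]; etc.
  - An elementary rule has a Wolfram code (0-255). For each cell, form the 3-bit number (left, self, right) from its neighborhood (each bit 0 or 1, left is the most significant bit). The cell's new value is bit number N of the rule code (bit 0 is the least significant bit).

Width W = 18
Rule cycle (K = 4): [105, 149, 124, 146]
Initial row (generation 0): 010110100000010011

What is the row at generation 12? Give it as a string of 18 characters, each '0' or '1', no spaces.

Answer: 001010101101000010

Derivation:
Gen 0: 010110100000010011
Gen 1 (rule 105): 001111001111000011
Gen 2 (rule 149): 100110100110111000
Gen 3 (rule 124): 110111110111101100
Gen 4 (rule 146): 000011100011000010
Gen 5 (rule 105): 111010101011011000
Gen 6 (rule 149): 010010101000000111
Gen 7 (rule 124): 011011111100000101
Gen 8 (rule 146): 100001111010001000
Gen 9 (rule 105): 001101001100100011
Gen 10 (rule 149): 100001100010111000
Gen 11 (rule 124): 110001110011101100
Gen 12 (rule 146): 001010101101000010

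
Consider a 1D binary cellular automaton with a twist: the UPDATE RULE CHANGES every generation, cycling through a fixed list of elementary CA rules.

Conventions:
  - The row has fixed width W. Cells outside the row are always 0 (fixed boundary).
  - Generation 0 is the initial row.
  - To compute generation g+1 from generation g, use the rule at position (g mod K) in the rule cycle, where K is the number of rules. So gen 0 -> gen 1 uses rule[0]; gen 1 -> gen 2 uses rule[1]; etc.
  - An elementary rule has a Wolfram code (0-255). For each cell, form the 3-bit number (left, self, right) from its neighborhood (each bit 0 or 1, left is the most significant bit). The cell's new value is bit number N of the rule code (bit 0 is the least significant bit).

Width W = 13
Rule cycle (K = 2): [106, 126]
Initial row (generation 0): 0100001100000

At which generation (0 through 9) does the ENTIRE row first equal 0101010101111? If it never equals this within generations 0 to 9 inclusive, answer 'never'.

Answer: never

Derivation:
Gen 0: 0100001100000
Gen 1 (rule 106): 1000011100000
Gen 2 (rule 126): 1100110110000
Gen 3 (rule 106): 1101111110000
Gen 4 (rule 126): 1111000011000
Gen 5 (rule 106): 1001000111000
Gen 6 (rule 126): 1111101101100
Gen 7 (rule 106): 1000111111100
Gen 8 (rule 126): 1101100000110
Gen 9 (rule 106): 1111100001110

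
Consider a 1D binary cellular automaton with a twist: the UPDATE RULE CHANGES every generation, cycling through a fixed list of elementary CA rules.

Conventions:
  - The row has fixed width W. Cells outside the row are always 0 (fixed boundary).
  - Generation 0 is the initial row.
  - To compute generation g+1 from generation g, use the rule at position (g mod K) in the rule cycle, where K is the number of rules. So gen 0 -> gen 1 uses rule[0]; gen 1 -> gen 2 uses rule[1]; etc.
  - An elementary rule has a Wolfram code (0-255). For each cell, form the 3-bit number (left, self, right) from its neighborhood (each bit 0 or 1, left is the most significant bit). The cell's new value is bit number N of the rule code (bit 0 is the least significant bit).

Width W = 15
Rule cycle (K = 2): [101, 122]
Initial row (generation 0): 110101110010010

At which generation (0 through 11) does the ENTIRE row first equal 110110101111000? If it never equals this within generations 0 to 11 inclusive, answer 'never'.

Gen 0: 110101110010010
Gen 1 (rule 101): 011110010010010
Gen 2 (rule 122): 110011101101101
Gen 3 (rule 101): 010000110110111
Gen 4 (rule 122): 101001111111101
Gen 5 (rule 101): 111000000000111
Gen 6 (rule 122): 101100000001101
Gen 7 (rule 101): 110101111100111
Gen 8 (rule 122): 111011000111101
Gen 9 (rule 101): 001101010000111
Gen 10 (rule 122): 011110101001101
Gen 11 (rule 101): 000011111000111

Answer: never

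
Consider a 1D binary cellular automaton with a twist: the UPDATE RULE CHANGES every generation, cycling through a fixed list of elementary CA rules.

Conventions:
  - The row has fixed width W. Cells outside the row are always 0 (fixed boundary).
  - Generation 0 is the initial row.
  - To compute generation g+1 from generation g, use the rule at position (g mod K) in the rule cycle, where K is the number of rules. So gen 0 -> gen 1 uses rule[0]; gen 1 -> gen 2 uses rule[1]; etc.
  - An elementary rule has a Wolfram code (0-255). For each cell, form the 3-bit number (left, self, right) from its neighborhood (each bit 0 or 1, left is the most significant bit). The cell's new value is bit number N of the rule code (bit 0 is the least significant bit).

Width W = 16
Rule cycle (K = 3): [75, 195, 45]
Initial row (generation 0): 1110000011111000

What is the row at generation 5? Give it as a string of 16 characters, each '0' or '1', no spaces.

Gen 0: 1110000011111000
Gen 1 (rule 75): 1010111110001011
Gen 2 (rule 195): 0000011110110001
Gen 3 (rule 45): 1111010001100101
Gen 4 (rule 75): 1001000111101000
Gen 5 (rule 195): 0010011011100011

Answer: 0010011011100011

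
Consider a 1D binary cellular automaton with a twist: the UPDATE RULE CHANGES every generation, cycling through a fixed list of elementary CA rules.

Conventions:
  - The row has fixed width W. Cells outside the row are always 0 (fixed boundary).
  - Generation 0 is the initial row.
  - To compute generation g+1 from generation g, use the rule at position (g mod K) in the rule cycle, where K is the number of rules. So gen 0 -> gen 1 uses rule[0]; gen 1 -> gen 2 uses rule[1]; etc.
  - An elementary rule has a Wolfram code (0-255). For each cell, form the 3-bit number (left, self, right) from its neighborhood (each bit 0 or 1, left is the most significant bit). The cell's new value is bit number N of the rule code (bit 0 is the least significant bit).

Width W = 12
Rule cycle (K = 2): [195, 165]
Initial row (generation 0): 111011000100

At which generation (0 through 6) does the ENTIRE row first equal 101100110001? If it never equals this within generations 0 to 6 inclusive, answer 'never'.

Gen 0: 111011000100
Gen 1 (rule 195): 011001011001
Gen 2 (rule 165): 000001100001
Gen 3 (rule 195): 111110101110
Gen 4 (rule 165): 011101110100
Gen 5 (rule 195): 101100110001
Gen 6 (rule 165): 110000000101

Answer: 5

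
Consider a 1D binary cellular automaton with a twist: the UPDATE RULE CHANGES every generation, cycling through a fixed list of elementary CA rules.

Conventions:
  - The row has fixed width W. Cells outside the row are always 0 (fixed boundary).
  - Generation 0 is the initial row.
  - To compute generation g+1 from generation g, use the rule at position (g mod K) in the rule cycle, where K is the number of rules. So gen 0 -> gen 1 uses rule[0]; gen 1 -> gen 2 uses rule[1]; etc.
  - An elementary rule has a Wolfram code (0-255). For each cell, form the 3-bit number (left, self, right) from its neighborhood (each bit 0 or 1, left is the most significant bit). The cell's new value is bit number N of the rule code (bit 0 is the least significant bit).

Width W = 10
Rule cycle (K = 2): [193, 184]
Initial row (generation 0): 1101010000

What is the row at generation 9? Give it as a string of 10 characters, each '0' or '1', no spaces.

Gen 0: 1101010000
Gen 1 (rule 193): 0100000111
Gen 2 (rule 184): 0010000110
Gen 3 (rule 193): 1000110010
Gen 4 (rule 184): 0100101001
Gen 5 (rule 193): 0000000000
Gen 6 (rule 184): 0000000000
Gen 7 (rule 193): 1111111111
Gen 8 (rule 184): 1111111110
Gen 9 (rule 193): 0111111110

Answer: 0111111110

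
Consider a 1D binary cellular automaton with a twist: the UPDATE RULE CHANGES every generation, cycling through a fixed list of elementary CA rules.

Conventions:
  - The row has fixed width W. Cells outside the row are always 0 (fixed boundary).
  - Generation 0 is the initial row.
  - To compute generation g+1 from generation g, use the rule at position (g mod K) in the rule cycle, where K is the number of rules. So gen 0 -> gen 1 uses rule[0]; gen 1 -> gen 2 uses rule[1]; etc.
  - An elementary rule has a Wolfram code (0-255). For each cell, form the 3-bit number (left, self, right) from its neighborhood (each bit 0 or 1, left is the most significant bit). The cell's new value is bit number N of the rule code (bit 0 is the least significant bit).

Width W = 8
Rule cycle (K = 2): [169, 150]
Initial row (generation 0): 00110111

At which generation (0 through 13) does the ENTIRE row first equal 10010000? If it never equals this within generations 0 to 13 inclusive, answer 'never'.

Gen 0: 00110111
Gen 1 (rule 169): 10101110
Gen 2 (rule 150): 10100101
Gen 3 (rule 169): 01000010
Gen 4 (rule 150): 11100111
Gen 5 (rule 169): 11000110
Gen 6 (rule 150): 00101001
Gen 7 (rule 169): 10010000
Gen 8 (rule 150): 11111000
Gen 9 (rule 169): 11110011
Gen 10 (rule 150): 01101100
Gen 11 (rule 169): 01011001
Gen 12 (rule 150): 11000111
Gen 13 (rule 169): 10010110

Answer: 7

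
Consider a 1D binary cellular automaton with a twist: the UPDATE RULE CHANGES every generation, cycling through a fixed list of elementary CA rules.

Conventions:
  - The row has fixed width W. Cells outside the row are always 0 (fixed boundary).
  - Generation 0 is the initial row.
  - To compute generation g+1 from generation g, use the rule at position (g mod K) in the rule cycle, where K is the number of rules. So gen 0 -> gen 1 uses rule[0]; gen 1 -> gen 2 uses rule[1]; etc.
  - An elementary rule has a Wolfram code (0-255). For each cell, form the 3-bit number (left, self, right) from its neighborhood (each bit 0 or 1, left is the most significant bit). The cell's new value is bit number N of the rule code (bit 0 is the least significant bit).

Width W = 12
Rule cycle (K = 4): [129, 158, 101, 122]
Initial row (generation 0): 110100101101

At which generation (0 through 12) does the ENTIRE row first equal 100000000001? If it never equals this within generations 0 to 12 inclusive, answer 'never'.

Gen 0: 110100101101
Gen 1 (rule 129): 000000000000
Gen 2 (rule 158): 000000000000
Gen 3 (rule 101): 111111111111
Gen 4 (rule 122): 100000000001
Gen 5 (rule 129): 001111111100
Gen 6 (rule 158): 011111111010
Gen 7 (rule 101): 000000001110
Gen 8 (rule 122): 000000011011
Gen 9 (rule 129): 111111000000
Gen 10 (rule 158): 111110100000
Gen 11 (rule 101): 000011101111
Gen 12 (rule 122): 000110111001

Answer: 4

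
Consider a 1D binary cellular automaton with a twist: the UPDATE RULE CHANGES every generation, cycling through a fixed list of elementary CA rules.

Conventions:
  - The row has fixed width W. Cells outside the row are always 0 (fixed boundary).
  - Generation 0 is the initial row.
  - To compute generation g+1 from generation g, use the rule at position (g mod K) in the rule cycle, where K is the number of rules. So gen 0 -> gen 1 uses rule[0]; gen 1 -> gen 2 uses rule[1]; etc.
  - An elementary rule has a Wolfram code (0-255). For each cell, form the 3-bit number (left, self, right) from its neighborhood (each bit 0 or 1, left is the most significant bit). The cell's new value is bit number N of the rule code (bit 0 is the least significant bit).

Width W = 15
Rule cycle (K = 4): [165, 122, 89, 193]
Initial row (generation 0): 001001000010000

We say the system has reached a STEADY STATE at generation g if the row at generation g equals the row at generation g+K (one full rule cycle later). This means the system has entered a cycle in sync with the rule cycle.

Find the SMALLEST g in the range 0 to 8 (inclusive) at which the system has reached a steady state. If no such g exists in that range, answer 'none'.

Gen 0: 001001000010000
Gen 1 (rule 165): 101001011010111
Gen 2 (rule 122): 010110111101101
Gen 3 (rule 89): 000110100101100
Gen 4 (rule 193): 110010000000101
Gen 5 (rule 165): 000010111110111
Gen 6 (rule 122): 000101100011101
Gen 7 (rule 89): 110001111010100
Gen 8 (rule 193): 010100111000001
Gen 9 (rule 165): 011100010011101
Gen 10 (rule 122): 110110101110110
Gen 11 (rule 89): 110110001010111
Gen 12 (rule 193): 010010100000011

Answer: none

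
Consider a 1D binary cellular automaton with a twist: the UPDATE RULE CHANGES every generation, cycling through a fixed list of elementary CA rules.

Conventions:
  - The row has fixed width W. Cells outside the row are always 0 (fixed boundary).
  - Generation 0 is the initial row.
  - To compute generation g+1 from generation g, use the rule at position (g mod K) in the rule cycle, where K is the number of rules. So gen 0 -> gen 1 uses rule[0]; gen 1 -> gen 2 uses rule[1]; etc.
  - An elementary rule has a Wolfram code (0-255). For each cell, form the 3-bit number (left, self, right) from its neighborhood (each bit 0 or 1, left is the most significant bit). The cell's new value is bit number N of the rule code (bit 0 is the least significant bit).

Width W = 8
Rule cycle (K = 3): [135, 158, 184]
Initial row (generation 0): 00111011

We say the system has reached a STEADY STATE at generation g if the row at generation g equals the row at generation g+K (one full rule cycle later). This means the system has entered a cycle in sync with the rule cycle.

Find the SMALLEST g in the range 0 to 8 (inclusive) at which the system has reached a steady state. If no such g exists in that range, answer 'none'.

Gen 0: 00111011
Gen 1 (rule 135): 11010000
Gen 2 (rule 158): 10011000
Gen 3 (rule 184): 01010100
Gen 4 (rule 135): 11010101
Gen 5 (rule 158): 10010101
Gen 6 (rule 184): 01001010
Gen 7 (rule 135): 11011010
Gen 8 (rule 158): 10010011
Gen 9 (rule 184): 01001010
Gen 10 (rule 135): 11011010
Gen 11 (rule 158): 10010011

Answer: 6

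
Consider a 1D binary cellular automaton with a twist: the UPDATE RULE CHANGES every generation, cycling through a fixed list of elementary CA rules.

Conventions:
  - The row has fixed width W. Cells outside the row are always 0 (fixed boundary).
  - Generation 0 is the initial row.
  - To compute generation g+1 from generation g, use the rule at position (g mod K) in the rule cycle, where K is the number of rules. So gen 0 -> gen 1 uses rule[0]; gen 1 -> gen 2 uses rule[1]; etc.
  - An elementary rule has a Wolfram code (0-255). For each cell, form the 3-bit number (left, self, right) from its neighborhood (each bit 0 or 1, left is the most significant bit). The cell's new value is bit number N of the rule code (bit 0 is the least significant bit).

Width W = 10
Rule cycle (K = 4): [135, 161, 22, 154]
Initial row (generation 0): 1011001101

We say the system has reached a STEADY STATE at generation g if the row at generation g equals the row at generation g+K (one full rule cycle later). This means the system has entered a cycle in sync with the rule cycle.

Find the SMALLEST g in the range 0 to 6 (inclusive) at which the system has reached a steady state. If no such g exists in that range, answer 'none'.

Answer: 0

Derivation:
Gen 0: 1011001101
Gen 1 (rule 135): 1000010001
Gen 2 (rule 161): 0011000100
Gen 3 (rule 22): 0100101110
Gen 4 (rule 154): 1011001101
Gen 5 (rule 135): 1000010001
Gen 6 (rule 161): 0011000100
Gen 7 (rule 22): 0100101110
Gen 8 (rule 154): 1011001101
Gen 9 (rule 135): 1000010001
Gen 10 (rule 161): 0011000100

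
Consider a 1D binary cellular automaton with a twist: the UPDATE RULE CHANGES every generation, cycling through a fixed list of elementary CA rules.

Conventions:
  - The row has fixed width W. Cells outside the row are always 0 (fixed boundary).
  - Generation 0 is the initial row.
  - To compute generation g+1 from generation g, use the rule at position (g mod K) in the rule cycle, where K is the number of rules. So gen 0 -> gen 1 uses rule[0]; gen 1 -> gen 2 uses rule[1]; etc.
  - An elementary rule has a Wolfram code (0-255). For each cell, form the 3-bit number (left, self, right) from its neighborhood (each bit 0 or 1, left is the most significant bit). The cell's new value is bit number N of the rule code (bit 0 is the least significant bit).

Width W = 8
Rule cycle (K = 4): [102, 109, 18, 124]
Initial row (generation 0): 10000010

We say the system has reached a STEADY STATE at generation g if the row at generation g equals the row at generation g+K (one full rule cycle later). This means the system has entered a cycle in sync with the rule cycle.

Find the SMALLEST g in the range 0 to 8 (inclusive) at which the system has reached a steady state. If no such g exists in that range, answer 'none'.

Gen 0: 10000010
Gen 1 (rule 102): 10000110
Gen 2 (rule 109): 10110110
Gen 3 (rule 18): 00000001
Gen 4 (rule 124): 00000001
Gen 5 (rule 102): 00000011
Gen 6 (rule 109): 11111011
Gen 7 (rule 18): 00000000
Gen 8 (rule 124): 00000000
Gen 9 (rule 102): 00000000
Gen 10 (rule 109): 11111111
Gen 11 (rule 18): 00000000
Gen 12 (rule 124): 00000000

Answer: 7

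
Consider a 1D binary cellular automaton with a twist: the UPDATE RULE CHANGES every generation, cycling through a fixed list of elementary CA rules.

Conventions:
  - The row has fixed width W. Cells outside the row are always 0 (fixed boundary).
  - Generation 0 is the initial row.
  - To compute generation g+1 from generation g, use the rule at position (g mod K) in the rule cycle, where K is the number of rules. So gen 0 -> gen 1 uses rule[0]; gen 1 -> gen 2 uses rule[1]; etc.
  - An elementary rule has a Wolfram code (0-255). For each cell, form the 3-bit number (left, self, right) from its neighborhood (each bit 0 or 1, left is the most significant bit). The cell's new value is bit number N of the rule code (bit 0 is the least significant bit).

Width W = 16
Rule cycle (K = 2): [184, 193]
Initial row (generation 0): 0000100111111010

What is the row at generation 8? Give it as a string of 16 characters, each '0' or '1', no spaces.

Gen 0: 0000100111111010
Gen 1 (rule 184): 0000010111110101
Gen 2 (rule 193): 1111000011110000
Gen 3 (rule 184): 1110100011101000
Gen 4 (rule 193): 0110001001100011
Gen 5 (rule 184): 0101000101010010
Gen 6 (rule 193): 0000010000000000
Gen 7 (rule 184): 0000001000000000
Gen 8 (rule 193): 1111100011111111

Answer: 1111100011111111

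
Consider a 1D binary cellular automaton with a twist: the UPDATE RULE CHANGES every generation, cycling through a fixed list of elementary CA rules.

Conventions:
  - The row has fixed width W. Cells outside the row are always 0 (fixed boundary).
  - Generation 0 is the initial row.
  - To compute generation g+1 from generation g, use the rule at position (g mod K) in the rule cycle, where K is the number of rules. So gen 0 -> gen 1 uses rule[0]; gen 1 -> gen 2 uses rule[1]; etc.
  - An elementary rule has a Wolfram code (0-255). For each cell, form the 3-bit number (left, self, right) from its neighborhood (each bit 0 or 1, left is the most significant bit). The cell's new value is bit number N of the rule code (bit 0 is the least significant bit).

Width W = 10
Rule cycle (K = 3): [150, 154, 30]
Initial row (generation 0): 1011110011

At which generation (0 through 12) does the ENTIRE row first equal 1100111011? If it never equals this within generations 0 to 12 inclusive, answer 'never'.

Answer: 3

Derivation:
Gen 0: 1011110011
Gen 1 (rule 150): 1001101100
Gen 2 (rule 154): 0111001010
Gen 3 (rule 30): 1100111011
Gen 4 (rule 150): 0011010000
Gen 5 (rule 154): 0110001000
Gen 6 (rule 30): 1101011100
Gen 7 (rule 150): 0001001010
Gen 8 (rule 154): 0010110001
Gen 9 (rule 30): 0110101011
Gen 10 (rule 150): 1000101000
Gen 11 (rule 154): 0101000100
Gen 12 (rule 30): 1101101110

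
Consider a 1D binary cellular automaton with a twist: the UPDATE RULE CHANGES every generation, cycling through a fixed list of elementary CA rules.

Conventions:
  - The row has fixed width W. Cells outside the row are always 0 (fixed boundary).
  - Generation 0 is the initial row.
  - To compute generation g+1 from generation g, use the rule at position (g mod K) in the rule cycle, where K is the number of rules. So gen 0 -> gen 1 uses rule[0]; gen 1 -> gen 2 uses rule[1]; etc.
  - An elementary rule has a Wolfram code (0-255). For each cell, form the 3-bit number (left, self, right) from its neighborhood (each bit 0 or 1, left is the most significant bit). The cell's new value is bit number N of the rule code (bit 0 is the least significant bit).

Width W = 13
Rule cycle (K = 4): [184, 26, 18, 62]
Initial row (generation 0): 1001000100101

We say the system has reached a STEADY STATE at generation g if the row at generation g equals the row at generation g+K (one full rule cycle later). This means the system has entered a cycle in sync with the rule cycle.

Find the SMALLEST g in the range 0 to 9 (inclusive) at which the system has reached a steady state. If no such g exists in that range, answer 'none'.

Answer: 3

Derivation:
Gen 0: 1001000100101
Gen 1 (rule 184): 0100100010010
Gen 2 (rule 26): 1011010101101
Gen 3 (rule 18): 0000000000000
Gen 4 (rule 62): 0000000000000
Gen 5 (rule 184): 0000000000000
Gen 6 (rule 26): 0000000000000
Gen 7 (rule 18): 0000000000000
Gen 8 (rule 62): 0000000000000
Gen 9 (rule 184): 0000000000000
Gen 10 (rule 26): 0000000000000
Gen 11 (rule 18): 0000000000000
Gen 12 (rule 62): 0000000000000
Gen 13 (rule 184): 0000000000000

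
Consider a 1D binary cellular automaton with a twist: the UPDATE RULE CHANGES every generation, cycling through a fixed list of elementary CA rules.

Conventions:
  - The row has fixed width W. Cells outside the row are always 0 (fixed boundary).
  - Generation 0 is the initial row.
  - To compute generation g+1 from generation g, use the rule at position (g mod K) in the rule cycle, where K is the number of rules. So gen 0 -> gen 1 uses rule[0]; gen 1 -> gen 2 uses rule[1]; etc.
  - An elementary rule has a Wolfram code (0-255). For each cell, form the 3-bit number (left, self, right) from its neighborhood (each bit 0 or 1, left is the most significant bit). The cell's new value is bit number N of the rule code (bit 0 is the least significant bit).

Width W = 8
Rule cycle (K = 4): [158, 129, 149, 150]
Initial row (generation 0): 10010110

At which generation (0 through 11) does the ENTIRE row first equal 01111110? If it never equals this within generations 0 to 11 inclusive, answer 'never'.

Gen 0: 10010110
Gen 1 (rule 158): 11110101
Gen 2 (rule 129): 01100000
Gen 3 (rule 149): 00011111
Gen 4 (rule 150): 00101110
Gen 5 (rule 158): 01101101
Gen 6 (rule 129): 00000000
Gen 7 (rule 149): 11111111
Gen 8 (rule 150): 01111110
Gen 9 (rule 158): 11111101
Gen 10 (rule 129): 01111000
Gen 11 (rule 149): 00110111

Answer: 8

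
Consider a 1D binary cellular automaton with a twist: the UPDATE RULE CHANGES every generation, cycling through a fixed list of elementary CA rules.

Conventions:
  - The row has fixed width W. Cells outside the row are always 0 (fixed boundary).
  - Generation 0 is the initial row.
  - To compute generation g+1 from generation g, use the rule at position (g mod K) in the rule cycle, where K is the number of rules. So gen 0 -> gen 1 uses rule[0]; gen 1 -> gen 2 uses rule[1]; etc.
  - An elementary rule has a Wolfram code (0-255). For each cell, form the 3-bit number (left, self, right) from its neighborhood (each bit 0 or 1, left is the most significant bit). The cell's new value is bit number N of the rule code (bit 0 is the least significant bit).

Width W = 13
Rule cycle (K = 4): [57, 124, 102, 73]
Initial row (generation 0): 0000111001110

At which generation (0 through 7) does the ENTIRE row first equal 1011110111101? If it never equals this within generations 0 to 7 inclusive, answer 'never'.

Answer: 2

Derivation:
Gen 0: 0000111001110
Gen 1 (rule 57): 1110100101001
Gen 2 (rule 124): 1011110111101
Gen 3 (rule 102): 1100011000111
Gen 4 (rule 73): 1101011010101
Gen 5 (rule 57): 1010110101010
Gen 6 (rule 124): 1111111111111
Gen 7 (rule 102): 0000000000001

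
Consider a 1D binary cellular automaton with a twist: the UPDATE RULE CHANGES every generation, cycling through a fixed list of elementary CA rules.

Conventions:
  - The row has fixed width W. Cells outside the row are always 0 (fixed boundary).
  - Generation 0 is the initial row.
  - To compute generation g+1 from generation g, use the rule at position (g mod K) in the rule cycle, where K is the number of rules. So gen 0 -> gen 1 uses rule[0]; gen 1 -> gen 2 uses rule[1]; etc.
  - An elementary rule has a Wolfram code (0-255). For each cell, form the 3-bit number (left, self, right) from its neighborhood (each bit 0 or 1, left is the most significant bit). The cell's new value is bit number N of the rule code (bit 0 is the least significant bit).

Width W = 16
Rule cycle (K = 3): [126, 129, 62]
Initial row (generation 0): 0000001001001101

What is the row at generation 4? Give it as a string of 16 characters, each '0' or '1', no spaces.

Gen 0: 0000001001001101
Gen 1 (rule 126): 0000011111111111
Gen 2 (rule 129): 1111001111111110
Gen 3 (rule 62): 1000111000000001
Gen 4 (rule 126): 1101101100000011

Answer: 1101101100000011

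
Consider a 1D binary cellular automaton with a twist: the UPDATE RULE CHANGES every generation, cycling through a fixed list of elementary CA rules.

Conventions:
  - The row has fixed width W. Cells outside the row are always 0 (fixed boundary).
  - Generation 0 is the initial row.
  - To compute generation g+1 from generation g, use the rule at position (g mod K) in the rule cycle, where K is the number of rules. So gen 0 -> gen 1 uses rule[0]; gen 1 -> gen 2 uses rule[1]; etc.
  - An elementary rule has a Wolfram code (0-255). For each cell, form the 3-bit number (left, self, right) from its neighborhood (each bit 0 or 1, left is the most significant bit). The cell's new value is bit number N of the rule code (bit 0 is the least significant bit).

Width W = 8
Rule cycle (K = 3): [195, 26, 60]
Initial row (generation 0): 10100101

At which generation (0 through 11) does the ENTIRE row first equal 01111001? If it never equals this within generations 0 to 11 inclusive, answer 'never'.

Answer: never

Derivation:
Gen 0: 10100101
Gen 1 (rule 195): 00001000
Gen 2 (rule 26): 00010100
Gen 3 (rule 60): 00011110
Gen 4 (rule 195): 11101110
Gen 5 (rule 26): 10001001
Gen 6 (rule 60): 11001101
Gen 7 (rule 195): 01010100
Gen 8 (rule 26): 10000010
Gen 9 (rule 60): 11000011
Gen 10 (rule 195): 01011101
Gen 11 (rule 26): 10010000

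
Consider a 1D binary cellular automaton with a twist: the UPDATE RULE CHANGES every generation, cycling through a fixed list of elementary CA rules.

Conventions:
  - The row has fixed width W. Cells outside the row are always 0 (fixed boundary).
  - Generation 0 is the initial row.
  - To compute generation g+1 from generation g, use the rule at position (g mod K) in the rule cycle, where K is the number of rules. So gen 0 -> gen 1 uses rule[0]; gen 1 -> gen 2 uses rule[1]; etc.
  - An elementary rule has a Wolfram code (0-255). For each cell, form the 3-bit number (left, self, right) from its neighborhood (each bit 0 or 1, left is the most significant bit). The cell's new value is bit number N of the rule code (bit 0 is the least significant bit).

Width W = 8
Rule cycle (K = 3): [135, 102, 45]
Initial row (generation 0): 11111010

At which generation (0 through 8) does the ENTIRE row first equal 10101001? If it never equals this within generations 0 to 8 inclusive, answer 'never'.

Gen 0: 11111010
Gen 1 (rule 135): 01110010
Gen 2 (rule 102): 10010110
Gen 3 (rule 45): 10011100
Gen 4 (rule 135): 10101001
Gen 5 (rule 102): 11111011
Gen 6 (rule 45): 10000110
Gen 7 (rule 135): 10111000
Gen 8 (rule 102): 11001000

Answer: 4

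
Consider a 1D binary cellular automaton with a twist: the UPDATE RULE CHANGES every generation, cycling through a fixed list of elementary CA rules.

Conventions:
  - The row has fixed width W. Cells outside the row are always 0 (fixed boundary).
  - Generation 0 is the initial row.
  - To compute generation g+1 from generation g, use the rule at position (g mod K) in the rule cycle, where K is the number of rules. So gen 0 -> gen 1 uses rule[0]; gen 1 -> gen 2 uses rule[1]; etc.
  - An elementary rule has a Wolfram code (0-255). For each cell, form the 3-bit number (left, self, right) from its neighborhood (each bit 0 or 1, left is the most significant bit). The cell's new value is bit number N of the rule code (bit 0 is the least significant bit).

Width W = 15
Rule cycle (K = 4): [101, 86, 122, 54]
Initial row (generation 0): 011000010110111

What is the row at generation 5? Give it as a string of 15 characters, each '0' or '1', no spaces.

Answer: 111101001010001

Derivation:
Gen 0: 011000010110111
Gen 1 (rule 101): 001011011011001
Gen 2 (rule 86): 011001001001111
Gen 3 (rule 122): 111110110111001
Gen 4 (rule 54): 000001001000111
Gen 5 (rule 101): 111101001010001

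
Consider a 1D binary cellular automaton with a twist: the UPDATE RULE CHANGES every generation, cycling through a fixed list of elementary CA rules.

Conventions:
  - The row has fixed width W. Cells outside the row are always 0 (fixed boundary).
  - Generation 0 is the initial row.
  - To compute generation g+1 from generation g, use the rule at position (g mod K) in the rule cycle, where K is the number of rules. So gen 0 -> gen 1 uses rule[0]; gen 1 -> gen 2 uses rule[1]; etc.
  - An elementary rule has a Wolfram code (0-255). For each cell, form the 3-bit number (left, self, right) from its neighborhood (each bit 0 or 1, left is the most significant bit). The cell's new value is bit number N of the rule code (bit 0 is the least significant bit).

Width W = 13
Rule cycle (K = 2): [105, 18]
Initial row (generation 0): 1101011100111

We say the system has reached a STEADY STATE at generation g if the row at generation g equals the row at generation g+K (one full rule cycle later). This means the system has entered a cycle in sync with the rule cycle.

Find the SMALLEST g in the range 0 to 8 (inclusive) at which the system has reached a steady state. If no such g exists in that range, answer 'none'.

Answer: 4

Derivation:
Gen 0: 1101011100111
Gen 1 (rule 105): 1110110100101
Gen 2 (rule 18): 0000000011000
Gen 3 (rule 105): 1111111011011
Gen 4 (rule 18): 0000000000000
Gen 5 (rule 105): 1111111111111
Gen 6 (rule 18): 0000000000000
Gen 7 (rule 105): 1111111111111
Gen 8 (rule 18): 0000000000000
Gen 9 (rule 105): 1111111111111
Gen 10 (rule 18): 0000000000000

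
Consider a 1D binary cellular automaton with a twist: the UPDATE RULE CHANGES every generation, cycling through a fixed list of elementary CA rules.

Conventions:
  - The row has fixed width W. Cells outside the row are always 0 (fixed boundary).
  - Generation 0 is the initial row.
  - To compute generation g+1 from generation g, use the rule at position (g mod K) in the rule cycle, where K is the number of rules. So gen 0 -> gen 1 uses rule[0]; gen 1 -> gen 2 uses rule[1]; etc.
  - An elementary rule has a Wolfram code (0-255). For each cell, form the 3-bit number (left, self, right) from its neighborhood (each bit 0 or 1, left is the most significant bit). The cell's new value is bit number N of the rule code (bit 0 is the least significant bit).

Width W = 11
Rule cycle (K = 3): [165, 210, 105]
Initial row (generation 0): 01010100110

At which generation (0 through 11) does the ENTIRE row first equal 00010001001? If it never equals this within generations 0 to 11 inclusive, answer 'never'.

Answer: 5

Derivation:
Gen 0: 01010100110
Gen 1 (rule 165): 01111100000
Gen 2 (rule 210): 10111110000
Gen 3 (rule 105): 01100010111
Gen 4 (rule 165): 00001011010
Gen 5 (rule 210): 00010001001
Gen 6 (rule 105): 11000100000
Gen 7 (rule 165): 00010101111
Gen 8 (rule 210): 00100000111
Gen 9 (rule 105): 10001110101
Gen 10 (rule 165): 10100101111
Gen 11 (rule 210): 00011000111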